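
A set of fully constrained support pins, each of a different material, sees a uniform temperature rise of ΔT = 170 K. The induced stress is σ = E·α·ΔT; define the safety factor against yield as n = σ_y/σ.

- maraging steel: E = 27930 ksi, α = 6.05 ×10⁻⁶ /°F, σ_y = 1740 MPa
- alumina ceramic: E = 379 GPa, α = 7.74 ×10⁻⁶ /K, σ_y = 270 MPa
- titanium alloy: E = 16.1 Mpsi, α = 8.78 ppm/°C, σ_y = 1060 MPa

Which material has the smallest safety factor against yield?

Converting E to GPa, α to ×10⁻⁶/K, σ_y to MPa, then σ and n for each:
  maraging steel: E = 192.6, α = 10.9, σ_y = 1740 → σ = 357 MPa, n = 4.88
  alumina ceramic: E = 379.0, α = 7.74, σ_y = 270.0 → σ = 499 MPa, n = 0.541
  titanium alloy: E = 111.0, α = 8.78, σ_y = 1060 → σ = 166 MPa, n = 6.40
Smallest n: alumina ceramic with n = 0.541.

alumina ceramic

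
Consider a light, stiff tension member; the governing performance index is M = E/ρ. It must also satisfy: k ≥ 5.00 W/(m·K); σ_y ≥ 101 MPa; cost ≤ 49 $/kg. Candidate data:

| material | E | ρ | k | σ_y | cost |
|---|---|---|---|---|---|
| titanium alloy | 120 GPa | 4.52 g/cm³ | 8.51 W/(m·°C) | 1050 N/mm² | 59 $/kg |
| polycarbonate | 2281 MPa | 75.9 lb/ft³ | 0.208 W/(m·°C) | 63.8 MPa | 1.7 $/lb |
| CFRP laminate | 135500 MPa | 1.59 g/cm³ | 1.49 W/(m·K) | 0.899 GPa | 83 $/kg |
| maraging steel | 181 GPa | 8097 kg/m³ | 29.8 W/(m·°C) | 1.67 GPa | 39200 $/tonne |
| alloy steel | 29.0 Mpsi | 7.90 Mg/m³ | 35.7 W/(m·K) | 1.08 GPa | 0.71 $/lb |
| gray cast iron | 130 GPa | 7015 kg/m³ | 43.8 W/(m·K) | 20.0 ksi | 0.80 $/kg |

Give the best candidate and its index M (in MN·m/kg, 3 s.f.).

Screen on constraints: k ≥ 5.00 W/(m·K); σ_y ≥ 101 MPa; cost ≤ 49 $/kg. Survivors: maraging steel, alloy steel, gray cast iron.
Normalizing units and computing the index:
  maraging steel: E = 181.0 GPa, ρ = 8097 kg/m³
  alloy steel: E = 199.9 GPa, ρ = 7900 kg/m³
  gray cast iron: E = 130.0 GPa, ρ = 7015 kg/m³
  alloy steel: M = 25.3 MN·m/kg
  maraging steel: M = 22.4 MN·m/kg
  gray cast iron: M = 18.5 MN·m/kg
The maximum is for alloy steel.

alloy steel, M = 25.3 MN·m/kg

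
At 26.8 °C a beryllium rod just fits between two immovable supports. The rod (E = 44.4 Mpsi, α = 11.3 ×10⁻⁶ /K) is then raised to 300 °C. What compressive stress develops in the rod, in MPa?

945 MPa

E = 44.4 Mpsi = 306.1 GPa.
ΔT = 273.2 K. Constrained thermal stress σ = E·α·ΔT = 306.1×10³ MPa × 11.3×10⁻⁶ × 273.2 = 945 MPa (compressive).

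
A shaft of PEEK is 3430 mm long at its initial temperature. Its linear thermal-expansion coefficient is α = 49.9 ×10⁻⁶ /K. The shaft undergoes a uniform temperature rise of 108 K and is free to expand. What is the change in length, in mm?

18.5 mm

ΔL = α·L₀·ΔT = 49.9×10⁻⁶ × 3430 mm × 108.0 K = 18.5 mm.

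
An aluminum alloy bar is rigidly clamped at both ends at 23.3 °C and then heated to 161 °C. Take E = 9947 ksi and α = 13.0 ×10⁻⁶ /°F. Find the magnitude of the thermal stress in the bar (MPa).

221 MPa

E = 9947 ksi = 68.58 GPa.
α = 13.0×10⁻⁶/°F × 9/5 = 23.4×10⁻⁶/K.
ΔT = 137.7 K. Constrained thermal stress σ = E·α·ΔT = 68.58×10³ MPa × 23.4×10⁻⁶ × 137.7 = 221 MPa (compressive).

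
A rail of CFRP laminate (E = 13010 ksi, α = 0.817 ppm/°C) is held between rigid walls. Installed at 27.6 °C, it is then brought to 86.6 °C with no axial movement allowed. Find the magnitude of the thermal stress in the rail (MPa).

4.32 MPa

E = 13010 ksi = 89.70 GPa.
ΔT = 59.00 K. Constrained thermal stress σ = E·α·ΔT = 89.70×10³ MPa × 0.817×10⁻⁶ × 59.00 = 4.32 MPa (compressive).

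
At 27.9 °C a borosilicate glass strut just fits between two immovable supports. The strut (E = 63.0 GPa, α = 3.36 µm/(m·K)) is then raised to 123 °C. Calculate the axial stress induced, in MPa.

20.1 MPa

ΔT = 95.10 K. Constrained thermal stress σ = E·α·ΔT = 63.00×10³ MPa × 3.36×10⁻⁶ × 95.10 = 20.1 MPa (compressive).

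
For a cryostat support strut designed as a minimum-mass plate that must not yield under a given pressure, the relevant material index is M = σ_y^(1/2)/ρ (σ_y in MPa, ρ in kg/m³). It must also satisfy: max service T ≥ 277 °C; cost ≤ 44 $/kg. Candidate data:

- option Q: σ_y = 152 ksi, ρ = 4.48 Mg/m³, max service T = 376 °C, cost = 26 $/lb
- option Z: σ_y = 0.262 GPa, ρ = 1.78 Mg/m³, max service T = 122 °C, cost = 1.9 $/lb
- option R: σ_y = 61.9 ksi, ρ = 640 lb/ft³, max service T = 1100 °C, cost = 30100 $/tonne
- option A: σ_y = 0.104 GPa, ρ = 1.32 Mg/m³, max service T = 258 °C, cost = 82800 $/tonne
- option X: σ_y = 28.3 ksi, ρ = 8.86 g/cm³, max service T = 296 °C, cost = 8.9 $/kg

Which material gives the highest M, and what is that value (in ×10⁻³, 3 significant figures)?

Screen on constraints: max service T ≥ 277 °C; cost ≤ 44 $/kg. Survivors: option R, option X.
After converting to SI:
  option R: σ_y = 426.8 MPa, ρ = 10250 kg/m³
  option X: σ_y = 195.1 MPa, ρ = 8860 kg/m³
  option R: M = 2.02×10⁻³
  option X: M = 1.58×10⁻³
Option R has the largest M.

option R, M = 2.02×10⁻³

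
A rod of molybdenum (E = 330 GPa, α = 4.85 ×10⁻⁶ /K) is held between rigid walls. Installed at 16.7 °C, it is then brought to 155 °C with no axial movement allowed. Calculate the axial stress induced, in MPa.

ΔT = 138.3 K. Constrained thermal stress σ = E·α·ΔT = 330.0×10³ MPa × 4.85×10⁻⁶ × 138.3 = 221 MPa (compressive).

221 MPa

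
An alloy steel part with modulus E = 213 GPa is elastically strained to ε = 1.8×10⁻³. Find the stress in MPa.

383 MPa

σ = E·ε = 213000 MPa × 1.8×10⁻³ = 383 MPa.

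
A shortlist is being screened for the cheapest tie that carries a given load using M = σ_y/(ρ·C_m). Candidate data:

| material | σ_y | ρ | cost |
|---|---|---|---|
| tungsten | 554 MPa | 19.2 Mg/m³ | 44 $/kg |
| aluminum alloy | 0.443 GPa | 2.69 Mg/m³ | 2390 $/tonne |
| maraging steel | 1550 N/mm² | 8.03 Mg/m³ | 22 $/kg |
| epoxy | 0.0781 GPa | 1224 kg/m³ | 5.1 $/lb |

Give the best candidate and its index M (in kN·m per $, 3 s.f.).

aluminum alloy, M = 68.9 kN·m per $

Convert each candidate to consistent units, then evaluate M:
  tungsten: σ_y = 554.0 MPa, ρ = 19200 kg/m³, cost = 44.00 $/kg
  aluminum alloy: σ_y = 443.0 MPa, ρ = 2690 kg/m³, cost = 2.390 $/kg
  maraging steel: σ_y = 1550 MPa, ρ = 8030 kg/m³, cost = 22.00 $/kg
  epoxy: σ_y = 78.10 MPa, ρ = 1224 kg/m³, cost = 11.24 $/kg
  aluminum alloy: M = 68.9 kN·m per $
  maraging steel: M = 8.77 kN·m per $
  epoxy: M = 5.68 kN·m per $
  tungsten: M = 0.656 kN·m per $
The maximum is for aluminum alloy.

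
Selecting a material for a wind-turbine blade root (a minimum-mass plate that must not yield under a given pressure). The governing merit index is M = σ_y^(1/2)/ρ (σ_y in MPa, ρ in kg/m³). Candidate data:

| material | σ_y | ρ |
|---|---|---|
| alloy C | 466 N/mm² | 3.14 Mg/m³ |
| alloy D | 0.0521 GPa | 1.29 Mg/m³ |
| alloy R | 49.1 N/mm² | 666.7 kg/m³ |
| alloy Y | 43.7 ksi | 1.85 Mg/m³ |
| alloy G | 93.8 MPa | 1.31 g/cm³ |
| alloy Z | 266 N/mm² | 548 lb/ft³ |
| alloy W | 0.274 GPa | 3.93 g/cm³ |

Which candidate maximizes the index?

Putting every candidate on a common basis:
  alloy C: σ_y = 466.0 MPa, ρ = 3140 kg/m³
  alloy D: σ_y = 52.10 MPa, ρ = 1290 kg/m³
  alloy R: σ_y = 49.10 MPa, ρ = 666.7 kg/m³
  alloy Y: σ_y = 301.3 MPa, ρ = 1850 kg/m³
  alloy G: σ_y = 93.80 MPa, ρ = 1310 kg/m³
  alloy Z: σ_y = 266.0 MPa, ρ = 8778 kg/m³
  alloy W: σ_y = 274.0 MPa, ρ = 3930 kg/m³
  alloy R: M = 10.5×10⁻³
  alloy Y: M = 9.38×10⁻³
  alloy G: M = 7.39×10⁻³
  alloy C: M = 6.87×10⁻³
  alloy D: M = 5.60×10⁻³
  alloy W: M = 4.21×10⁻³
  alloy Z: M = 1.86×10⁻³
Alloy R ranks first.

alloy R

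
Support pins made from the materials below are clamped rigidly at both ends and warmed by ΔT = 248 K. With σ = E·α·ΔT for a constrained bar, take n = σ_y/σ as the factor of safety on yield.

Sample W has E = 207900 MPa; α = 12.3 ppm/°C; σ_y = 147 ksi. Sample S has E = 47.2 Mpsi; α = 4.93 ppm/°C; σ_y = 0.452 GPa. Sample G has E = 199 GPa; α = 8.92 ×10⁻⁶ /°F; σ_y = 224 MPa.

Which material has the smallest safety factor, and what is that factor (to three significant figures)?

sample G, n = 0.283

With everything in SI (GPa, ×10⁻⁶/K, MPa):
  sample W: E = 207.9, α = 12.3, σ_y = 1014 → σ = 634 MPa, n = 1.60
  sample S: E = 325.4, α = 4.93, σ_y = 452.0 → σ = 398 MPa, n = 1.14
  sample G: E = 199.0, α = 16.1, σ_y = 224.0 → σ = 792 MPa, n = 0.283
Smallest n: sample G with n = 0.283.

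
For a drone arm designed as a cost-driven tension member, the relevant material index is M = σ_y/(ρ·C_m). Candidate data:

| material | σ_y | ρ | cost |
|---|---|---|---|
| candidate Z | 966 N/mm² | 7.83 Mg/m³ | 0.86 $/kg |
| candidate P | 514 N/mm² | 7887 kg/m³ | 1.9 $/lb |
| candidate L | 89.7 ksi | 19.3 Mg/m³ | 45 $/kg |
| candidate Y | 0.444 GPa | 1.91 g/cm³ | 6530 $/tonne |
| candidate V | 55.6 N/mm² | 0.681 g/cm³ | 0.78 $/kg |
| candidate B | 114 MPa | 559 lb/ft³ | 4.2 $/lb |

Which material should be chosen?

Convert each candidate to consistent units, then evaluate M:
  candidate Z: σ_y = 966.0 MPa, ρ = 7830 kg/m³, cost = 0.8600 $/kg
  candidate P: σ_y = 514.0 MPa, ρ = 7887 kg/m³, cost = 4.189 $/kg
  candidate L: σ_y = 618.5 MPa, ρ = 19300 kg/m³, cost = 45.00 $/kg
  candidate Y: σ_y = 444.0 MPa, ρ = 1910 kg/m³, cost = 6.530 $/kg
  candidate V: σ_y = 55.60 MPa, ρ = 681.0 kg/m³, cost = 0.7800 $/kg
  candidate B: σ_y = 114.0 MPa, ρ = 8954 kg/m³, cost = 9.259 $/kg
  candidate Z: M = 143 kN·m per $
  candidate V: M = 105 kN·m per $
  candidate Y: M = 35.6 kN·m per $
  candidate P: M = 15.6 kN·m per $
  candidate B: M = 1.37 kN·m per $
  candidate L: M = 0.712 kN·m per $
Highest index: candidate Z.

candidate Z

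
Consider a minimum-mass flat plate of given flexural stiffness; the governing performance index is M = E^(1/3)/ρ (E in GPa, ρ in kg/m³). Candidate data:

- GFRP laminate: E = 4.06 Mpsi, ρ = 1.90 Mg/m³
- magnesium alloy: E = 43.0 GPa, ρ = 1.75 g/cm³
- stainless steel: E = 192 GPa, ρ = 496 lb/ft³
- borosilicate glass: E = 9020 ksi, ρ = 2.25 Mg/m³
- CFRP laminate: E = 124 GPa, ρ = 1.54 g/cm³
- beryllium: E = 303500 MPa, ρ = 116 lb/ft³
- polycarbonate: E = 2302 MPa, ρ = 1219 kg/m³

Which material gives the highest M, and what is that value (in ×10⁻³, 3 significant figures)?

beryllium, M = 3.62×10⁻³

In SI units:
  GFRP laminate: E = 27.99 GPa, ρ = 1900 kg/m³
  magnesium alloy: E = 43.00 GPa, ρ = 1750 kg/m³
  stainless steel: E = 192.0 GPa, ρ = 7945 kg/m³
  borosilicate glass: E = 62.19 GPa, ρ = 2250 kg/m³
  CFRP laminate: E = 124.0 GPa, ρ = 1540 kg/m³
  beryllium: E = 303.5 GPa, ρ = 1858 kg/m³
  polycarbonate: E = 2.302 GPa, ρ = 1219 kg/m³
  beryllium: M = 3.62×10⁻³
  CFRP laminate: M = 3.24×10⁻³
  magnesium alloy: M = 2.00×10⁻³
  borosilicate glass: M = 1.76×10⁻³
  GFRP laminate: M = 1.60×10⁻³
  polycarbonate: M = 1.08×10⁻³
  stainless steel: M = 0.726×10⁻³
The maximum is for beryllium.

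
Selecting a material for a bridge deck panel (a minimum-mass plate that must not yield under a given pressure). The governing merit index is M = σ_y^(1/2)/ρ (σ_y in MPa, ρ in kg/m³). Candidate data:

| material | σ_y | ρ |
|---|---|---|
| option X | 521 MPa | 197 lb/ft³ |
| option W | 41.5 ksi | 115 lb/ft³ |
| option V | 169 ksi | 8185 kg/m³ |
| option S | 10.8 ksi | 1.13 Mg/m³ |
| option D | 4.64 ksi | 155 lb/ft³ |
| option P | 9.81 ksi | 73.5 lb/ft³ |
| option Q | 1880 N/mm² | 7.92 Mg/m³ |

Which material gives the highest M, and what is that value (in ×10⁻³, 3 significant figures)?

option W, M = 9.18×10⁻³

After converting to SI:
  option X: σ_y = 521.0 MPa, ρ = 3156 kg/m³
  option W: σ_y = 286.1 MPa, ρ = 1842 kg/m³
  option V: σ_y = 1165 MPa, ρ = 8185 kg/m³
  option S: σ_y = 74.46 MPa, ρ = 1130 kg/m³
  option D: σ_y = 31.99 MPa, ρ = 2483 kg/m³
  option P: σ_y = 67.64 MPa, ρ = 1177 kg/m³
  option Q: σ_y = 1880 MPa, ρ = 7920 kg/m³
  option W: M = 9.18×10⁻³
  option S: M = 7.64×10⁻³
  option X: M = 7.23×10⁻³
  option P: M = 6.99×10⁻³
  option Q: M = 5.47×10⁻³
  option V: M = 4.17×10⁻³
  option D: M = 2.28×10⁻³
Option W has the largest M.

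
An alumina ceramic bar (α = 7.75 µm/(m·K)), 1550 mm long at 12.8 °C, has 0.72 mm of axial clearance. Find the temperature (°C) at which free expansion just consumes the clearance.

α·L₀·ΔT = 0.72 mm ⇒ ΔT = 0.72 / (7.75×10⁻⁶ × 1550.0) = 59.94 K.
T = 12.8 + 59.94 = 72.74 °C.

72.7 °C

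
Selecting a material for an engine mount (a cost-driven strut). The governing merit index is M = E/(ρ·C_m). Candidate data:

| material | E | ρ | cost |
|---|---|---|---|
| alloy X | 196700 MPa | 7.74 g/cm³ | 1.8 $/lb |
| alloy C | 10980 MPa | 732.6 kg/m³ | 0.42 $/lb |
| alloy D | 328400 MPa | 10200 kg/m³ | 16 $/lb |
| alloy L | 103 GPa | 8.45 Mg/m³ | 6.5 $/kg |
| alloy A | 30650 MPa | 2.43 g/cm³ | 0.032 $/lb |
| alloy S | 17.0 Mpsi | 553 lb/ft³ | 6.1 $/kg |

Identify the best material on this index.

After converting to SI:
  alloy X: E = 196.7 GPa, ρ = 7740 kg/m³, cost = 3.968 $/kg
  alloy C: E = 10.98 GPa, ρ = 732.6 kg/m³, cost = 0.9259 $/kg
  alloy D: E = 328.4 GPa, ρ = 10200 kg/m³, cost = 35.27 $/kg
  alloy L: E = 103.0 GPa, ρ = 8450 kg/m³, cost = 6.500 $/kg
  alloy A: E = 30.65 GPa, ρ = 2430 kg/m³, cost = 0.07055 $/kg
  alloy S: E = 117.2 GPa, ρ = 8858 kg/m³, cost = 6.100 $/kg
  alloy A: M = 179 MN·m per $
  alloy C: M = 16.2 MN·m per $
  alloy X: M = 6.40 MN·m per $
  alloy S: M = 2.17 MN·m per $
  alloy L: M = 1.88 MN·m per $
  alloy D: M = 0.913 MN·m per $
Highest index: alloy A.

alloy A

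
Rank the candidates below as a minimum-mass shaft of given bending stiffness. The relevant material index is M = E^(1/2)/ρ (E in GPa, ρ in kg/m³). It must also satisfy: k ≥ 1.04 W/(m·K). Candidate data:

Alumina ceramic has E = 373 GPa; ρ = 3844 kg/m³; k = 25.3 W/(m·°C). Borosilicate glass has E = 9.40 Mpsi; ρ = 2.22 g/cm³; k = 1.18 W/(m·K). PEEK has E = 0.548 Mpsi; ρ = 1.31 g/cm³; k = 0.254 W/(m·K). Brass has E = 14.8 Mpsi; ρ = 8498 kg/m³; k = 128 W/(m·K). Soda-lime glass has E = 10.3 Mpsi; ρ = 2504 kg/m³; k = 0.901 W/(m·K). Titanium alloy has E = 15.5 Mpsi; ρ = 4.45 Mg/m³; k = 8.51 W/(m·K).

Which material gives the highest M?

Screen on constraints: k ≥ 1.04 W/(m·K). Survivors: alumina ceramic, borosilicate glass, brass, titanium alloy.
Normalizing units and computing the index:
  alumina ceramic: E = 373.0 GPa, ρ = 3844 kg/m³
  borosilicate glass: E = 64.81 GPa, ρ = 2220 kg/m³
  brass: E = 102.0 GPa, ρ = 8498 kg/m³
  titanium alloy: E = 106.9 GPa, ρ = 4450 kg/m³
  alumina ceramic: M = 5.02×10⁻³
  borosilicate glass: M = 3.63×10⁻³
  titanium alloy: M = 2.32×10⁻³
  brass: M = 1.19×10⁻³
Alumina ceramic has the largest M.

alumina ceramic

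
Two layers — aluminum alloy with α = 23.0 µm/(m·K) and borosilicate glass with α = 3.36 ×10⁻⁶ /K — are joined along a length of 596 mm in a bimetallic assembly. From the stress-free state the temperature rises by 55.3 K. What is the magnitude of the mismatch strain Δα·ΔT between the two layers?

Δα = |23.0 − 3.36|×10⁻⁶/K = 19.6×10⁻⁶/K.
Mismatch strain = Δα·ΔT = 19.6×10⁻⁶ × 55.3 = 1.09×10⁻³.

1.09×10⁻³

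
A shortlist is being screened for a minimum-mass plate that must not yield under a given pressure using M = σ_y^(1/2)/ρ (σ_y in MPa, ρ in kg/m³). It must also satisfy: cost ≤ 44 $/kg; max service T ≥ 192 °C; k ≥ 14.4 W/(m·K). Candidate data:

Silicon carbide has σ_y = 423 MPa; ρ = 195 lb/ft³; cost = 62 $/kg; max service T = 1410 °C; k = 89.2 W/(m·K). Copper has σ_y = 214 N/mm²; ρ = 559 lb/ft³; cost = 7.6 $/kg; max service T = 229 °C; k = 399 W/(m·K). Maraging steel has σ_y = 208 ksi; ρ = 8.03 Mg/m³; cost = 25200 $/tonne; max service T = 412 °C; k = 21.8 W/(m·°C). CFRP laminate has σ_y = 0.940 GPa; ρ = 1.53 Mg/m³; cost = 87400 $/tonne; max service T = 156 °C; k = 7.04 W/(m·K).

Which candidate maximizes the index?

maraging steel

Screen on constraints: cost ≤ 44 $/kg; max service T ≥ 192 °C; k ≥ 14.4 W/(m·K). Survivors: copper, maraging steel.
Normalizing units and computing the index:
  copper: σ_y = 214.0 MPa, ρ = 8954 kg/m³
  maraging steel: σ_y = 1434 MPa, ρ = 8030 kg/m³
  maraging steel: M = 4.72×10⁻³
  copper: M = 1.63×10⁻³
Maraging steel ranks first.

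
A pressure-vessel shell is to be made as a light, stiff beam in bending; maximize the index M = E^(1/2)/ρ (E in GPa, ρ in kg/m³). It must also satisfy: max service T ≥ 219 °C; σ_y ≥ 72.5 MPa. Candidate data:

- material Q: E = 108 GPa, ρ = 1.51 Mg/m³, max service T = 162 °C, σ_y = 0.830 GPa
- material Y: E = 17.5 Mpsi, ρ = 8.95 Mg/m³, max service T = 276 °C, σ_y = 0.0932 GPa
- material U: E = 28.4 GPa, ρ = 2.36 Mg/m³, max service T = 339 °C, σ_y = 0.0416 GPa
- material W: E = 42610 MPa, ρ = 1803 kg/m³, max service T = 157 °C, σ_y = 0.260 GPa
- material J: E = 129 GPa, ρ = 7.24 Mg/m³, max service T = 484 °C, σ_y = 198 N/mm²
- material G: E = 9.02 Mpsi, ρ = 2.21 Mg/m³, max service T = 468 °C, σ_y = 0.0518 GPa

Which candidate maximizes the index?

material J

Screen on constraints: max service T ≥ 219 °C; σ_y ≥ 72.5 MPa. Survivors: material Y, material J.
Normalizing units and computing the index:
  material Y: E = 120.7 GPa, ρ = 8950 kg/m³
  material J: E = 129.0 GPa, ρ = 7240 kg/m³
  material J: M = 1.57×10⁻³
  material Y: M = 1.23×10⁻³
The maximum is for material J.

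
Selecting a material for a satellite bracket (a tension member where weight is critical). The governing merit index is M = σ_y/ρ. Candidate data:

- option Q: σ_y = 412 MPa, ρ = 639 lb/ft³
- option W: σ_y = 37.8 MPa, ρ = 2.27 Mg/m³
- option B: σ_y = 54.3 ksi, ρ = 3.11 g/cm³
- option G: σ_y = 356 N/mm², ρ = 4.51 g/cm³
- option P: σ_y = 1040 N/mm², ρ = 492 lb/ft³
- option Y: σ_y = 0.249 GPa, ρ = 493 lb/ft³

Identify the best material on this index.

After converting to SI:
  option Q: σ_y = 412.0 MPa, ρ = 10240 kg/m³
  option W: σ_y = 37.80 MPa, ρ = 2270 kg/m³
  option B: σ_y = 374.4 MPa, ρ = 3110 kg/m³
  option G: σ_y = 356.0 MPa, ρ = 4510 kg/m³
  option P: σ_y = 1040 MPa, ρ = 7881 kg/m³
  option Y: σ_y = 249.0 MPa, ρ = 7897 kg/m³
  option P: M = 132 kN·m/kg
  option B: M = 120 kN·m/kg
  option G: M = 78.9 kN·m/kg
  option Q: M = 40.3 kN·m/kg
  option Y: M = 31.5 kN·m/kg
  option W: M = 16.7 kN·m/kg
Highest index: option P.

option P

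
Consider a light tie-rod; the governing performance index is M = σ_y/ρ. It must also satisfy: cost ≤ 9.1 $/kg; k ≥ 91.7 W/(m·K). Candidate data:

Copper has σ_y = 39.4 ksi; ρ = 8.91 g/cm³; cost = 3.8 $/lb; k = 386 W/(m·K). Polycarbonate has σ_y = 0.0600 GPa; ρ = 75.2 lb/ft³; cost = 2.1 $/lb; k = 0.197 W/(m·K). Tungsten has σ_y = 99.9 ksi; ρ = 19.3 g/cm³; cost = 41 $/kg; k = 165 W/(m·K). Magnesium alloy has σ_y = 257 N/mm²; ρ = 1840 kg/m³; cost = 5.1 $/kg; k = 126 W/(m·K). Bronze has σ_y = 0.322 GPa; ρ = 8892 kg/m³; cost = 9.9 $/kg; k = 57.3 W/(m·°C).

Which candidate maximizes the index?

magnesium alloy

Screen on constraints: cost ≤ 9.1 $/kg; k ≥ 91.7 W/(m·K). Survivors: copper, magnesium alloy.
Normalizing units and computing the index:
  copper: σ_y = 271.7 MPa, ρ = 8910 kg/m³
  magnesium alloy: σ_y = 257.0 MPa, ρ = 1840 kg/m³
  magnesium alloy: M = 140 kN·m/kg
  copper: M = 30.5 kN·m/kg
Magnesium alloy ranks first.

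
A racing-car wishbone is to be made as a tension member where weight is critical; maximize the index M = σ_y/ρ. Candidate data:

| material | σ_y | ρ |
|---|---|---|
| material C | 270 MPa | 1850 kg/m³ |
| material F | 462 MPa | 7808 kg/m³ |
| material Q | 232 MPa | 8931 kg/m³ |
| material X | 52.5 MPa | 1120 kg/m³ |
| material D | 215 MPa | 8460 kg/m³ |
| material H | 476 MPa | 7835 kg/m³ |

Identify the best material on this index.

Evaluate M for each candidate:
  material C: M = 146 kN·m/kg
  material H: M = 60.8 kN·m/kg
  material F: M = 59.2 kN·m/kg
  material X: M = 46.9 kN·m/kg
  material Q: M = 26.0 kN·m/kg
  material D: M = 25.4 kN·m/kg
Material C ranks first.

material C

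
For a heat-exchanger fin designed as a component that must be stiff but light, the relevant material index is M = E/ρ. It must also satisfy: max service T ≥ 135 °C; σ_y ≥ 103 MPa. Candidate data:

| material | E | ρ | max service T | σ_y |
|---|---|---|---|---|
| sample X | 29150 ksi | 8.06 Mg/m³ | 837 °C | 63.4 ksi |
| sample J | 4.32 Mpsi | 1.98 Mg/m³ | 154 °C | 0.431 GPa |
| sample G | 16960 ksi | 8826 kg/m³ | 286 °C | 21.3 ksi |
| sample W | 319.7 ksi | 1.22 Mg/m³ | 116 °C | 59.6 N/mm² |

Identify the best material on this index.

Screen on constraints: max service T ≥ 135 °C; σ_y ≥ 103 MPa. Survivors: sample X, sample J, sample G.
Convert each candidate to consistent units, then evaluate M:
  sample X: E = 201.0 GPa, ρ = 8060 kg/m³
  sample J: E = 29.79 GPa, ρ = 1980 kg/m³
  sample G: E = 116.9 GPa, ρ = 8826 kg/m³
  sample X: M = 24.9 MN·m/kg
  sample J: M = 15.0 MN·m/kg
  sample G: M = 13.2 MN·m/kg
Sample X ranks first.

sample X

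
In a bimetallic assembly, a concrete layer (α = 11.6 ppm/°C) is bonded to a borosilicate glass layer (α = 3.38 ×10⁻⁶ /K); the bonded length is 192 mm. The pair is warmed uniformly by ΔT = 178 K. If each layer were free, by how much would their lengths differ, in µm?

281 µm

Δα = |11.6 − 3.38|×10⁻⁶/K = 8.22×10⁻⁶/K.
ΔL_mismatch = Δα·L·ΔT = 8.22×10⁻⁶ × 192.0 mm × 178.0 K = 281 µm.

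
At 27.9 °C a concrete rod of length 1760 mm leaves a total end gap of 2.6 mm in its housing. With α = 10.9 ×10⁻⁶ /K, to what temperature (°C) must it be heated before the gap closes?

163 °C

α·L₀·ΔT = 2.6 mm ⇒ ΔT = 2.6 / (10.9×10⁻⁶ × 1760.0) = 135.5 K.
T = 27.9 + 135.5 = 163.4 °C.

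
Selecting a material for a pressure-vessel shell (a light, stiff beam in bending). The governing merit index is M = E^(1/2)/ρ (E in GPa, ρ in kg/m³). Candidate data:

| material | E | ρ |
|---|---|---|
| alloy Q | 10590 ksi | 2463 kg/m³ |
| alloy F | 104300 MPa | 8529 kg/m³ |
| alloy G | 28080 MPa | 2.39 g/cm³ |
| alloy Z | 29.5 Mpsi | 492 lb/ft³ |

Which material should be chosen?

alloy Q

In SI units:
  alloy Q: E = 73.02 GPa, ρ = 2463 kg/m³
  alloy F: E = 104.3 GPa, ρ = 8529 kg/m³
  alloy G: E = 28.08 GPa, ρ = 2390 kg/m³
  alloy Z: E = 203.4 GPa, ρ = 7881 kg/m³
  alloy Q: M = 3.47×10⁻³
  alloy G: M = 2.22×10⁻³
  alloy Z: M = 1.81×10⁻³
  alloy F: M = 1.20×10⁻³
Alloy Q ranks first.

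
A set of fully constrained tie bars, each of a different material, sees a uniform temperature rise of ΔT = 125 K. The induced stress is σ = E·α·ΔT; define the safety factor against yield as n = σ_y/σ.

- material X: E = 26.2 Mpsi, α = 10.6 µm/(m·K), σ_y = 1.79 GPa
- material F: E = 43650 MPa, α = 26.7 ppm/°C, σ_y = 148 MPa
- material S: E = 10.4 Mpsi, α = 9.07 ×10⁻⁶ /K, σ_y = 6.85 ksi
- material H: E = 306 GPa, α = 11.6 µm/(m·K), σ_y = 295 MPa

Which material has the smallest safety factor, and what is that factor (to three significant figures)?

material S, n = 0.581

Converting E to GPa, α to ×10⁻⁶/K, σ_y to MPa, then σ and n for each:
  material X: E = 180.6, α = 10.6, σ_y = 1790 → σ = 239 MPa, n = 7.48
  material F: E = 43.65, α = 26.7, σ_y = 148.0 → σ = 146 MPa, n = 1.02
  material S: E = 71.71, α = 9.07, σ_y = 47.23 → σ = 81.3 MPa, n = 0.581
  material H: E = 306.0, α = 11.6, σ_y = 295.0 → σ = 444 MPa, n = 0.665
Material S has the lowest safety factor, n = 0.581.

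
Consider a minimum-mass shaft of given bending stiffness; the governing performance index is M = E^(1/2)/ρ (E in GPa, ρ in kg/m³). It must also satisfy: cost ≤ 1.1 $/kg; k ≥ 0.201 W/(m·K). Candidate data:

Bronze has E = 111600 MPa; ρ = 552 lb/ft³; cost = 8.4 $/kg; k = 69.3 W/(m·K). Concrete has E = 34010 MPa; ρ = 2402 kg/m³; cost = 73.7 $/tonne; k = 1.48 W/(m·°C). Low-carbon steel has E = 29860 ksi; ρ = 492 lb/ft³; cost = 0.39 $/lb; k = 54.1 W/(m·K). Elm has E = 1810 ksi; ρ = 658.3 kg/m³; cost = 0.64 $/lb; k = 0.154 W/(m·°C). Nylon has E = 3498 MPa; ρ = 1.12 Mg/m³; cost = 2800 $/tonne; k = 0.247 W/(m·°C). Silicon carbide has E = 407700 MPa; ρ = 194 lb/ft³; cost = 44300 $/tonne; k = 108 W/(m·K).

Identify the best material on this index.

Screen on constraints: cost ≤ 1.1 $/kg; k ≥ 0.201 W/(m·K). Survivors: concrete, low-carbon steel.
Putting every candidate on a common basis:
  concrete: E = 34.01 GPa, ρ = 2402 kg/m³
  low-carbon steel: E = 205.9 GPa, ρ = 7881 kg/m³
  concrete: M = 2.43×10⁻³
  low-carbon steel: M = 1.82×10⁻³
Concrete has the largest M.

concrete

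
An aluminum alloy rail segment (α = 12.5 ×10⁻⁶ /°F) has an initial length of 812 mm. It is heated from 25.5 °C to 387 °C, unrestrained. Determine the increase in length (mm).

Convert α: 12.5×10⁻⁶/°F × (9/5) = 22.5×10⁻⁶/K.
ΔT = 387 − 25.5 = 361.5 K.
ΔL = α·L₀·ΔT = 22.5×10⁻⁶ × 812 mm × 361.5 K = 6.60 mm.

6.60 mm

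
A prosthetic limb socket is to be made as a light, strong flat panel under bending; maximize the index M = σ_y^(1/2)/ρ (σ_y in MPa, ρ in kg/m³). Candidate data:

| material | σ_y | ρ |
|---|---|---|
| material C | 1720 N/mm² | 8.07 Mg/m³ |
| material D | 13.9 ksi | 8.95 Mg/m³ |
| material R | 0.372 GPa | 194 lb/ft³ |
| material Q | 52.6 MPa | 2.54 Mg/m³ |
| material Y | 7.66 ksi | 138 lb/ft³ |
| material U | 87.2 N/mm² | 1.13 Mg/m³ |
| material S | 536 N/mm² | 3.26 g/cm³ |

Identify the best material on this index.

After converting to SI:
  material C: σ_y = 1720 MPa, ρ = 8070 kg/m³
  material D: σ_y = 95.84 MPa, ρ = 8950 kg/m³
  material R: σ_y = 372.0 MPa, ρ = 3108 kg/m³
  material Q: σ_y = 52.60 MPa, ρ = 2540 kg/m³
  material Y: σ_y = 52.81 MPa, ρ = 2211 kg/m³
  material U: σ_y = 87.20 MPa, ρ = 1130 kg/m³
  material S: σ_y = 536.0 MPa, ρ = 3260 kg/m³
  material U: M = 8.26×10⁻³
  material S: M = 7.10×10⁻³
  material R: M = 6.21×10⁻³
  material C: M = 5.14×10⁻³
  material Y: M = 3.29×10⁻³
  material Q: M = 2.86×10⁻³
  material D: M = 1.09×10⁻³
The maximum is for material U.

material U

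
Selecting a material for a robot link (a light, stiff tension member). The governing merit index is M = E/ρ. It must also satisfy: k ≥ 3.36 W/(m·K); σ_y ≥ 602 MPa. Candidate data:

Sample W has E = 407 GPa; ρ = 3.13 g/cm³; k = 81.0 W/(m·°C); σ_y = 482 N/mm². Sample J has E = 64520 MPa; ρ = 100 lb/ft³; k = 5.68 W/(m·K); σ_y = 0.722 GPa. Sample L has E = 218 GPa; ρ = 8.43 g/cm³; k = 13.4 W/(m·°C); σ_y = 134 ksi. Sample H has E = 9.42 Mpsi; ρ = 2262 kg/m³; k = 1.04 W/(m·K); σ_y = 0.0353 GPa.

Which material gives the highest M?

Screen on constraints: k ≥ 3.36 W/(m·K); σ_y ≥ 602 MPa. Survivors: sample J, sample L.
In SI units:
  sample J: E = 64.52 GPa, ρ = 1602 kg/m³
  sample L: E = 218.0 GPa, ρ = 8430 kg/m³
  sample J: M = 40.3 MN·m/kg
  sample L: M = 25.9 MN·m/kg
Sample J ranks first.

sample J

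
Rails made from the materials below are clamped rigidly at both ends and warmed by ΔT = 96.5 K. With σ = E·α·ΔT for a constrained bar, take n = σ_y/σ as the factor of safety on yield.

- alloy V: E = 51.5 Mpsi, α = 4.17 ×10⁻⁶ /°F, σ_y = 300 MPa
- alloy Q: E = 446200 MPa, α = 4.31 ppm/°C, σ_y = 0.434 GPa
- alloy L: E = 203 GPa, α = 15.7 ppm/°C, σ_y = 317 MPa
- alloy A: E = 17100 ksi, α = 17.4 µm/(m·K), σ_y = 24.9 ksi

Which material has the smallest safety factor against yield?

In consistent units (E in GPa, α in ×10⁻⁶/K, σ_y in MPa):
  alloy V: E = 355.1, α = 7.51, σ_y = 300.0 → σ = 257 MPa, n = 1.17
  alloy Q: E = 446.2, α = 4.31, σ_y = 434.0 → σ = 186 MPa, n = 2.34
  alloy L: E = 203.0, α = 15.7, σ_y = 317.0 → σ = 308 MPa, n = 1.03
  alloy A: E = 117.9, α = 17.4, σ_y = 171.7 → σ = 198 MPa, n = 0.867
Alloy A has the lowest safety factor, n = 0.867.

alloy A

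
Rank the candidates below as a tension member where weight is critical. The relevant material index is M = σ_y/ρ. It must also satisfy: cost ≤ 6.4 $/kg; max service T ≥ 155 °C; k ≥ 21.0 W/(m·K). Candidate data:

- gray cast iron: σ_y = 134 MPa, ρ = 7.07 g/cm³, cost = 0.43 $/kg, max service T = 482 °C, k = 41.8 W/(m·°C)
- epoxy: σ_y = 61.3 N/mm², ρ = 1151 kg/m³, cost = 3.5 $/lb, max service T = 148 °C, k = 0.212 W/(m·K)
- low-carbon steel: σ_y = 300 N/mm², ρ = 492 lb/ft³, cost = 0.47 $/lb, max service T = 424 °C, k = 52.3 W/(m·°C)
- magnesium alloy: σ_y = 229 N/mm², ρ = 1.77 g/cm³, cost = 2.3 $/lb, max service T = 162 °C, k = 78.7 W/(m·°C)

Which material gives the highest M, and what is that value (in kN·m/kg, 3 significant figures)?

magnesium alloy, M = 129 kN·m/kg

Screen on constraints: cost ≤ 6.4 $/kg; max service T ≥ 155 °C; k ≥ 21.0 W/(m·K). Survivors: gray cast iron, low-carbon steel, magnesium alloy.
Normalizing units and computing the index:
  gray cast iron: σ_y = 134.0 MPa, ρ = 7070 kg/m³
  low-carbon steel: σ_y = 300.0 MPa, ρ = 7881 kg/m³
  magnesium alloy: σ_y = 229.0 MPa, ρ = 1770 kg/m³
  magnesium alloy: M = 129 kN·m/kg
  low-carbon steel: M = 38.1 kN·m/kg
  gray cast iron: M = 19.0 kN·m/kg
Highest index: magnesium alloy.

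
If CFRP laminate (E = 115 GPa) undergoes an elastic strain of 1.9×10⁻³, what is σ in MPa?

218 MPa

σ = E·ε = 115000 MPa × 1.9×10⁻³ = 218 MPa.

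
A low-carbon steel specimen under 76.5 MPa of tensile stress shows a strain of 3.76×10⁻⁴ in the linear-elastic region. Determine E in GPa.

E = σ/ε = 76.5 MPa / 3.76×10⁻⁴ = 203500 MPa = 203 GPa.

203 GPa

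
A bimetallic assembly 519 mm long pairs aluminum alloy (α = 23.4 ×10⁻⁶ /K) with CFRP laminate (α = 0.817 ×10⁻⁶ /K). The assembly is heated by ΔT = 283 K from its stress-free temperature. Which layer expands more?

aluminum alloy

α(aluminum alloy) = 23.4×10⁻⁶/K vs α(CFRP laminate) = 0.817×10⁻⁶/K.
Higher α expands more for the same ΔT: aluminum alloy.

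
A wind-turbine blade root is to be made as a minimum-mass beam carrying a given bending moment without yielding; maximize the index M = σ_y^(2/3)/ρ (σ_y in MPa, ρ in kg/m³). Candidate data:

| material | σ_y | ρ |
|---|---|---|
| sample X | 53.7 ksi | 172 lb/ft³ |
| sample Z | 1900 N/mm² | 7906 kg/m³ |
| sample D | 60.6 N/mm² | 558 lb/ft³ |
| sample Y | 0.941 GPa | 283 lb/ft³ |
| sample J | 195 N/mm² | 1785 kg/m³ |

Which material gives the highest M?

sample Y

Putting every candidate on a common basis:
  sample X: σ_y = 370.2 MPa, ρ = 2755 kg/m³
  sample Z: σ_y = 1900 MPa, ρ = 7906 kg/m³
  sample D: σ_y = 60.60 MPa, ρ = 8938 kg/m³
  sample Y: σ_y = 941.0 MPa, ρ = 4533 kg/m³
  sample J: σ_y = 195.0 MPa, ρ = 1785 kg/m³
  sample Y: M = 21.2×10⁻³
  sample Z: M = 19.4×10⁻³
  sample J: M = 18.8×10⁻³
  sample X: M = 18.7×10⁻³
  sample D: M = 1.73×10⁻³
Sample Y has the largest M.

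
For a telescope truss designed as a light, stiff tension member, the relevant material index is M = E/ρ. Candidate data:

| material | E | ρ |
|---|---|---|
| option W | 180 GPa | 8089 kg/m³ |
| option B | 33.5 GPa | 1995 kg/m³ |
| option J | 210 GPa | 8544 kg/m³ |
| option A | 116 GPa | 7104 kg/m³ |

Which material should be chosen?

option J

Evaluate M for each candidate:
  option J: M = 24.6 MN·m/kg
  option W: M = 22.3 MN·m/kg
  option B: M = 16.8 MN·m/kg
  option A: M = 16.3 MN·m/kg
Option J has the largest M.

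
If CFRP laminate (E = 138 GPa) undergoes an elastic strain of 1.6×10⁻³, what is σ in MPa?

σ = E·ε = 138000 MPa × 1.6×10⁻³ = 221 MPa.

221 MPa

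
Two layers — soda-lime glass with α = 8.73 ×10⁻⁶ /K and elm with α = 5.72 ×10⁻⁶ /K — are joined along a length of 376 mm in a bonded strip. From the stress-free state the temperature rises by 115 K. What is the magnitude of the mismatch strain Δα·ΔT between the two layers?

3.46×10⁻⁴

Δα = |8.73 − 5.72|×10⁻⁶/K = 3.01×10⁻⁶/K.
Mismatch strain = Δα·ΔT = 3.01×10⁻⁶ × 115.0 = 3.46×10⁻⁴.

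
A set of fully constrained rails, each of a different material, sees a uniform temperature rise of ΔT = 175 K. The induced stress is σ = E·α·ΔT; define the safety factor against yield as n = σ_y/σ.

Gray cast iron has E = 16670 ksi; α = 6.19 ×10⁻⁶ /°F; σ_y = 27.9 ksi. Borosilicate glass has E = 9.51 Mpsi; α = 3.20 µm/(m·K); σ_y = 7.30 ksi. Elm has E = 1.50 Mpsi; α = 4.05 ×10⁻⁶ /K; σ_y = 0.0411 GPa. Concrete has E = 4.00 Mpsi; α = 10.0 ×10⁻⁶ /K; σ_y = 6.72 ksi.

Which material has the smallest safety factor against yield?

gray cast iron

With everything in SI (GPa, ×10⁻⁶/K, MPa):
  gray cast iron: E = 114.9, α = 11.1, σ_y = 192.4 → σ = 224 MPa, n = 0.858
  borosilicate glass: E = 65.57, α = 3.20, σ_y = 50.33 → σ = 36.7 MPa, n = 1.37
  elm: E = 10.34, α = 4.05, σ_y = 41.10 → σ = 7.33 MPa, n = 5.61
  concrete: E = 27.58, α = 10.0, σ_y = 46.33 → σ = 48.3 MPa, n = 0.960
The minimum is gray cast iron at n = 0.858.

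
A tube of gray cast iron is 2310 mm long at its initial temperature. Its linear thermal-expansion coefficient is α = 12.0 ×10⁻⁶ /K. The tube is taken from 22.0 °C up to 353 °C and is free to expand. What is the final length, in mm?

2319.2 mm

ΔT = 353 − 22.0 = 331.0 K.
ΔL = α·L₀·ΔT = 12.0×10⁻⁶ × 2310 mm × 331.0 K = 9.18 mm.
L = L₀ + ΔL = 2310 + 9.18 = 2319.2 mm.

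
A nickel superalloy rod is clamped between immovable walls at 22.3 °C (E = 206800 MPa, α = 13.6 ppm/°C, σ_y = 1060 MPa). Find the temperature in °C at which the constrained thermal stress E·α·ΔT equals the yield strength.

E = 206800 MPa = 206.8 GPa.
E·α·ΔT = 1060 MPa ⇒ ΔT = 1060 / (206.8×10³ × 13.6×10⁻⁶) = 376.9 K.
T = 22.3 + 376.9 = 399.2 °C.

399 °C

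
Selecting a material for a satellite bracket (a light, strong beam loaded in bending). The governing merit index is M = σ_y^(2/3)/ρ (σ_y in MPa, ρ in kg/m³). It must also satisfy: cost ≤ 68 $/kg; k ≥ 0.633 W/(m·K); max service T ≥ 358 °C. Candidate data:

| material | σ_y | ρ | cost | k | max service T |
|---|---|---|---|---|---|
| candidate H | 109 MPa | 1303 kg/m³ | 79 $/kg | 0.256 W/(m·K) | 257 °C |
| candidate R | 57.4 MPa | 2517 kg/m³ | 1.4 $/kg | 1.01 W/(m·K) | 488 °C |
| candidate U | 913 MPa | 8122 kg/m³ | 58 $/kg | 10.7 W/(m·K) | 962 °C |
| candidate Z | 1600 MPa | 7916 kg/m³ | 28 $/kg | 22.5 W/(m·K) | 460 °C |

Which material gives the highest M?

Screen on constraints: cost ≤ 68 $/kg; k ≥ 0.633 W/(m·K); max service T ≥ 358 °C. Survivors: candidate R, candidate U, candidate Z.
Computing M directly (units already consistent):
  candidate Z: M = 17.3×10⁻³
  candidate U: M = 11.6×10⁻³
  candidate R: M = 5.91×10⁻³
The maximum is for candidate Z.

candidate Z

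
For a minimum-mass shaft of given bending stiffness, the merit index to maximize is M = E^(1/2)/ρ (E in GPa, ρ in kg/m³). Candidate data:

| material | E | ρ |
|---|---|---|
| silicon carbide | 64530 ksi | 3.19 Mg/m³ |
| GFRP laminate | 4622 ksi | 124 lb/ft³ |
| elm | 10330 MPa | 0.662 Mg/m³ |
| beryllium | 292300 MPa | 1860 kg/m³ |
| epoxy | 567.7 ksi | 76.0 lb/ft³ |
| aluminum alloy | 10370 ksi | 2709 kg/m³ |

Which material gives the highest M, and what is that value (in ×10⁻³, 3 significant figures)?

beryllium, M = 9.19×10⁻³

After converting to SI:
  silicon carbide: E = 444.9 GPa, ρ = 3190 kg/m³
  GFRP laminate: E = 31.87 GPa, ρ = 1986 kg/m³
  elm: E = 10.33 GPa, ρ = 662.0 kg/m³
  beryllium: E = 292.3 GPa, ρ = 1860 kg/m³
  epoxy: E = 3.914 GPa, ρ = 1217 kg/m³
  aluminum alloy: E = 71.50 GPa, ρ = 2709 kg/m³
  beryllium: M = 9.19×10⁻³
  silicon carbide: M = 6.61×10⁻³
  elm: M = 4.86×10⁻³
  aluminum alloy: M = 3.12×10⁻³
  GFRP laminate: M = 2.84×10⁻³
  epoxy: M = 1.63×10⁻³
The maximum is for beryllium.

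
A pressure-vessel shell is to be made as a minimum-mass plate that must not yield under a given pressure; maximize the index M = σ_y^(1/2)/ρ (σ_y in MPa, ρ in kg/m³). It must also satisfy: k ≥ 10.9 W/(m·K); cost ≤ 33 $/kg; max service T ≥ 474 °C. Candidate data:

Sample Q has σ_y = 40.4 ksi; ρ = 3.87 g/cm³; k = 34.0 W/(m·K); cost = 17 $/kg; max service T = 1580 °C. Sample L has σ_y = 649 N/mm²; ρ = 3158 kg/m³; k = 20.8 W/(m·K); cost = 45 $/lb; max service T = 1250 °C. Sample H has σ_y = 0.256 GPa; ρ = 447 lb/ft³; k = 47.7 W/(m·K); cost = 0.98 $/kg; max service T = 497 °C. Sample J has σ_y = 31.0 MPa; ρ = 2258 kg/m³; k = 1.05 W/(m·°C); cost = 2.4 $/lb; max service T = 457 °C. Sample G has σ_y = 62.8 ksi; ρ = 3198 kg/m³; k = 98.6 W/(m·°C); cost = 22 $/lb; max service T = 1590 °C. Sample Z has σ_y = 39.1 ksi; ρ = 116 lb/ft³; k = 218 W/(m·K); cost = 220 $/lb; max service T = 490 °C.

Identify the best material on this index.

Screen on constraints: k ≥ 10.9 W/(m·K); cost ≤ 33 $/kg; max service T ≥ 474 °C. Survivors: sample Q, sample H.
Convert each candidate to consistent units, then evaluate M:
  sample Q: σ_y = 278.5 MPa, ρ = 3870 kg/m³
  sample H: σ_y = 256.0 MPa, ρ = 7160 kg/m³
  sample Q: M = 4.31×10⁻³
  sample H: M = 2.23×10⁻³
Sample Q ranks first.

sample Q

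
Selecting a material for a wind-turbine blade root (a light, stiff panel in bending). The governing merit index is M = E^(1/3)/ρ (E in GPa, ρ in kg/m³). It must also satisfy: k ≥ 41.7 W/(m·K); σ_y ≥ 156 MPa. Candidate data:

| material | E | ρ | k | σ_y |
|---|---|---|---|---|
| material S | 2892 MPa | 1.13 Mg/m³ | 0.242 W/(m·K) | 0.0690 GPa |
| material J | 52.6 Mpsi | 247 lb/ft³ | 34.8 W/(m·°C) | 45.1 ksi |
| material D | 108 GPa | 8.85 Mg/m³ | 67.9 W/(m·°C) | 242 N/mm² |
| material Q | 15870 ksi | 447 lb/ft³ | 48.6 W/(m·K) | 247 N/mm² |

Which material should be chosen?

material Q

Screen on constraints: k ≥ 41.7 W/(m·K); σ_y ≥ 156 MPa. Survivors: material D, material Q.
Putting every candidate on a common basis:
  material D: E = 108.0 GPa, ρ = 8850 kg/m³
  material Q: E = 109.4 GPa, ρ = 7160 kg/m³
  material Q: M = 0.668×10⁻³
  material D: M = 0.538×10⁻³
Material Q has the largest M.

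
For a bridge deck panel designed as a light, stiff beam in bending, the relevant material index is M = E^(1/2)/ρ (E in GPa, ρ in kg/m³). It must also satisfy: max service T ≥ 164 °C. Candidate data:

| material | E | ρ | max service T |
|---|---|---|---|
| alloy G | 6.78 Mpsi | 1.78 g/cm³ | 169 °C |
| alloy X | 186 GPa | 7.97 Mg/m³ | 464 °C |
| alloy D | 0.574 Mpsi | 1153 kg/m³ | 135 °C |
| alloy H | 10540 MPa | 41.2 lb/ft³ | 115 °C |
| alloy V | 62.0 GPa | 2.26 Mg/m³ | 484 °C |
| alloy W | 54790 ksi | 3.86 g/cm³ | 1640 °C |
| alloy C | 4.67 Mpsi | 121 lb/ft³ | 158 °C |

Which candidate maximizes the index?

Screen on constraints: max service T ≥ 164 °C. Survivors: alloy G, alloy X, alloy V, alloy W.
After converting to SI:
  alloy G: E = 46.75 GPa, ρ = 1780 kg/m³
  alloy X: E = 186.0 GPa, ρ = 7970 kg/m³
  alloy V: E = 62.00 GPa, ρ = 2260 kg/m³
  alloy W: E = 377.8 GPa, ρ = 3860 kg/m³
  alloy W: M = 5.04×10⁻³
  alloy G: M = 3.84×10⁻³
  alloy V: M = 3.48×10⁻³
  alloy X: M = 1.71×10⁻³
Alloy W ranks first.

alloy W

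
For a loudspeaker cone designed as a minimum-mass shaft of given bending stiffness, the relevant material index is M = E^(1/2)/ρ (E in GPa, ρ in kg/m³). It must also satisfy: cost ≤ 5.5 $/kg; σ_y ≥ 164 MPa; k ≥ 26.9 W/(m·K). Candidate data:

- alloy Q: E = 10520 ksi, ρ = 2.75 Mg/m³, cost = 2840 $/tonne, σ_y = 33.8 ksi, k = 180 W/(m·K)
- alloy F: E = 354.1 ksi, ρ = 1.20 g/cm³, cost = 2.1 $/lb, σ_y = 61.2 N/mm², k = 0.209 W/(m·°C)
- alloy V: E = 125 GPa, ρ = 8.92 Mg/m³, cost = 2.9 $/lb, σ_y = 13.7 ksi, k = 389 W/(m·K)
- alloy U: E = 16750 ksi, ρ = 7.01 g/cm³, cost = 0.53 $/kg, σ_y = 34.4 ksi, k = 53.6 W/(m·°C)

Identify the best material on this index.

Screen on constraints: cost ≤ 5.5 $/kg; σ_y ≥ 164 MPa; k ≥ 26.9 W/(m·K). Survivors: alloy Q, alloy U.
Convert each candidate to consistent units, then evaluate M:
  alloy Q: E = 72.53 GPa, ρ = 2750 kg/m³
  alloy U: E = 115.5 GPa, ρ = 7010 kg/m³
  alloy Q: M = 3.10×10⁻³
  alloy U: M = 1.53×10⁻³
Alloy Q ranks first.

alloy Q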